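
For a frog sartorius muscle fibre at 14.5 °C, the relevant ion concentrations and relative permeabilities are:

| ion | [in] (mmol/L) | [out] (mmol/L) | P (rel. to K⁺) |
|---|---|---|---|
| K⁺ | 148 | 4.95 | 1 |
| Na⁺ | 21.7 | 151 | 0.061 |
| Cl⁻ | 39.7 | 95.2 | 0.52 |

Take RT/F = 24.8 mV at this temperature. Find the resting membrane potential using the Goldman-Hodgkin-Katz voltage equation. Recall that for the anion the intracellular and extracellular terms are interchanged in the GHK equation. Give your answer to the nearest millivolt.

-43 mV

Vm = 24.8 · ln[(Σ P·[cation]ₒ + Σ P·[anion]ᵢ) / (Σ P·[cation]ᵢ + Σ P·[anion]ₒ)]
Numerator = 1×4.95 + 0.061×151 + 0.52×39.7 = 34.81
Denominator = 1×148 + 0.061×21.7 + 0.52×95.2 = 198.8
Vm = 24.8 · ln(0.17505) = 24.8 × (-1.7427) = -43.22 mV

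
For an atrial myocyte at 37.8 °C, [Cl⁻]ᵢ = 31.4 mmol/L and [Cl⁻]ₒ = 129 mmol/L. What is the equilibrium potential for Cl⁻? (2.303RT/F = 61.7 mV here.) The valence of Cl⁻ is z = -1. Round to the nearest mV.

-38 mV

E = (61.7/z) · log₁₀([Cl⁻]_out/[Cl⁻]_in) with z = -1.
For an anion, dividing by z = -1 reverses the sign.
= (61.7/-1) · log₁₀(129/31.4) = -61.70 · log₁₀(4.108)
= -61.70 · (0.6137) = -37.86 mV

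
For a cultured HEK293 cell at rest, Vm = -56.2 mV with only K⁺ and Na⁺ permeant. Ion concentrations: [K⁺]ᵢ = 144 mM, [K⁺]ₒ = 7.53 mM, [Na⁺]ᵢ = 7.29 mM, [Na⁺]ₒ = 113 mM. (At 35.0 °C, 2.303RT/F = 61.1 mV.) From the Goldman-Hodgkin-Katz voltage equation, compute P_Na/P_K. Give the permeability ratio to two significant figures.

Let α = P_Na/P_K. GHK: Vm = 61.1·log₁₀[(Kₒ + α·Naₒ)/(Kᵢ + α·Naᵢ)].
10^(Vm/61.1) = 10^(-56.2/61.1) = 0.12028
So 0.12028·(Kᵢ + α·Naᵢ) = Kₒ + α·Naₒ → α = (0.12028·144.0 − 7.53) / (113.0 − 0.12028·7.29)
α = (17.32 − 7.53) / (113.0 − 0.8768) = 9.79/112.1 = 0.08732

0.087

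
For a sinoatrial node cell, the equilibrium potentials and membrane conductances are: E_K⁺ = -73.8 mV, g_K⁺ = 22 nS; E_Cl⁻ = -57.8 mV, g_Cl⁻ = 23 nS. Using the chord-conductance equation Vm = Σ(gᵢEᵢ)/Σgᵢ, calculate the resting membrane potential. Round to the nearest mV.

-66 mV

Σ gᵢEᵢ = 22·(-73.8) + 23·(-57.8) = -2953.00
Σ gᵢ = 22 + 23 = 45
Vm = -2953.00 / 45 = -65.62 mV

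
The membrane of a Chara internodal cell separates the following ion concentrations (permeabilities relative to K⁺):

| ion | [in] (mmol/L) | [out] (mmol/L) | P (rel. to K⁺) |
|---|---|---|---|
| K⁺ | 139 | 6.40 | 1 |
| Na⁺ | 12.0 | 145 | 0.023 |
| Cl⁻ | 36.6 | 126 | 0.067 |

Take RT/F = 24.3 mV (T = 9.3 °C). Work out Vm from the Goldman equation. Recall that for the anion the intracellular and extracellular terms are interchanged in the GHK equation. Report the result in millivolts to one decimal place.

Vm = 24.3 · ln[(Σ P·[cation]ₒ + Σ P·[anion]ᵢ) / (Σ P·[cation]ᵢ + Σ P·[anion]ₒ)]
Numerator = 1×6.40 + 0.023×145 + 0.067×36.6 = 12.19
Denominator = 1×139 + 0.023×12.0 + 0.067×126 = 147.7
Vm = 24.3 · ln(0.082503) = 24.3 × (-2.4949) = -60.63 mV

-60.6 mV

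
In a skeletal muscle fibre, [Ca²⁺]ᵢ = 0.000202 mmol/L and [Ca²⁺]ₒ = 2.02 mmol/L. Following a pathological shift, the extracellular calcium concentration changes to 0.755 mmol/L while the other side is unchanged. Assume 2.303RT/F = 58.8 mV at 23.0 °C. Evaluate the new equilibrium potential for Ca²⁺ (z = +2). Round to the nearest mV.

After the shift: [Ca²⁺]_out = 0.755, [Ca²⁺]_in = 0.000202 mmol/L.
E_new = (58.8/2)·log₁₀(0.755/0.000202) = 29.40 · (3.5726) = 105.03 mV

105 mV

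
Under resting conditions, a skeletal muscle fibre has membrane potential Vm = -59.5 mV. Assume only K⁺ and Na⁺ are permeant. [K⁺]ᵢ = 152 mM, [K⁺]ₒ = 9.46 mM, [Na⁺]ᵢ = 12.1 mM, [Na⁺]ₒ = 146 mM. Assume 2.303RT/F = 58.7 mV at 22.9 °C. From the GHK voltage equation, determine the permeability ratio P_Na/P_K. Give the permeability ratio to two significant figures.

0.036

Let α = P_Na/P_K. GHK: Vm = 58.7·log₁₀[(Kₒ + α·Naₒ)/(Kᵢ + α·Naᵢ)].
10^(Vm/58.7) = 10^(-59.5/58.7) = 0.096911
So 0.096911·(Kᵢ + α·Naᵢ) = Kₒ + α·Naₒ → α = (0.096911·152.0 − 9.46) / (146.0 − 0.096911·12.1)
α = (14.73 − 9.46) / (146.0 − 1.173) = 5.27/144.8 = 0.03639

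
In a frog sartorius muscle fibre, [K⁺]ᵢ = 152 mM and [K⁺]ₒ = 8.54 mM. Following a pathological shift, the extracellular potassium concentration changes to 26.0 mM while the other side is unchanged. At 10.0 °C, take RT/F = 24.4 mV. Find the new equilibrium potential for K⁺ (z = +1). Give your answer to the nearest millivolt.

-43 mV

After the shift: [K⁺]_out = 26.0, [K⁺]_in = 152 mM.
E_new = (24.4/1)·ln(26.0/152) = 24.40 · (-1.7658) = -43.09 mV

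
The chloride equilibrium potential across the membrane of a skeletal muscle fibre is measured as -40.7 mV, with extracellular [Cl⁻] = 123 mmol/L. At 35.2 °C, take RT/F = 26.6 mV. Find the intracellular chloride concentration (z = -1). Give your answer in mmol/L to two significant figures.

Nernst: E = (26.6/-1) · ln([out]/[in]), so ln([out]/[in]) = -40.7 × -1 / 26.6 = 1.5301.
[out]/[in] = e^(1.5301) = 4.619.
[in] = 123 / 4.619 = 26.63 mmol/L.

27 mmol/L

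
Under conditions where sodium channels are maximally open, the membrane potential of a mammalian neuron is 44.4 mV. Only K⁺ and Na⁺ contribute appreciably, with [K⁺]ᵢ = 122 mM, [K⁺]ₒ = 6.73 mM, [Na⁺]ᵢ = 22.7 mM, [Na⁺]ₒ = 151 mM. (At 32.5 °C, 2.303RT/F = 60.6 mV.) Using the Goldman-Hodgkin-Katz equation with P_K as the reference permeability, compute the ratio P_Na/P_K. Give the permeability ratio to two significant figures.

23

Let α = P_Na/P_K. GHK: Vm = 60.6·log₁₀[(Kₒ + α·Naₒ)/(Kᵢ + α·Naᵢ)].
10^(Vm/60.6) = 10^(44.4/60.6) = 5.4035
So 5.4035·(Kᵢ + α·Naᵢ) = Kₒ + α·Naₒ → α = (5.4035·122.0 − 6.73) / (151.0 − 5.4035·22.7)
α = (659.2 − 6.73) / (151.0 − 122.7) = 652.5/28.34 = 23.02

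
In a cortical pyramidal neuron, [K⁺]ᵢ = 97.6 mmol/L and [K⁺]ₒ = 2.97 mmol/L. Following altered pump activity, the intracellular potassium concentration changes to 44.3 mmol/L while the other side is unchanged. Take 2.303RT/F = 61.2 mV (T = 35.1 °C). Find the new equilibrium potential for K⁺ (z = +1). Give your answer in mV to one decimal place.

After the shift: [K⁺]_out = 2.97, [K⁺]_in = 44.3 mmol/L.
E_new = (61.2/1)·log₁₀(2.97/44.3) = 61.20 · (-1.1736) = -71.83 mV

-71.8 mV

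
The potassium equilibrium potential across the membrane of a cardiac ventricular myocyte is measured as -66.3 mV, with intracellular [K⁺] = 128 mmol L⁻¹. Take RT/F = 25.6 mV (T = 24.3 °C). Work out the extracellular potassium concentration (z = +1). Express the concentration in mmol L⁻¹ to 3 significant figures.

Nernst: E = (25.6/1) · ln([out]/[in]), so ln([out]/[in]) = -66.3 × 1 / 25.6 = -2.5898.
[out]/[in] = e^(-2.5898) = 0.07503.
[out] = 0.07503 × 128 = 9.604 mmol L⁻¹.

9.60 mmol L⁻¹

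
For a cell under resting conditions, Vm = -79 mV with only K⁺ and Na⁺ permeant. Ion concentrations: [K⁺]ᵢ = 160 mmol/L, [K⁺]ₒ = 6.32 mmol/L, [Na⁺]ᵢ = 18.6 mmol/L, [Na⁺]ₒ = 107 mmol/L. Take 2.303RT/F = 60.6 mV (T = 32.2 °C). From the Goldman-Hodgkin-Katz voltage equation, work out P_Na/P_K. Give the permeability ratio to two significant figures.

Let α = P_Na/P_K. GHK: Vm = 60.6·log₁₀[(Kₒ + α·Naₒ)/(Kᵢ + α·Naᵢ)].
10^(Vm/60.6) = 10^(-79.0/60.6) = 0.049702
So 0.049702·(Kᵢ + α·Naᵢ) = Kₒ + α·Naₒ → α = (0.049702·160.0 − 6.32) / (107.0 − 0.049702·18.6)
α = (7.952 − 6.32) / (107.0 − 0.9244) = 1.632/106.1 = 0.01539

0.015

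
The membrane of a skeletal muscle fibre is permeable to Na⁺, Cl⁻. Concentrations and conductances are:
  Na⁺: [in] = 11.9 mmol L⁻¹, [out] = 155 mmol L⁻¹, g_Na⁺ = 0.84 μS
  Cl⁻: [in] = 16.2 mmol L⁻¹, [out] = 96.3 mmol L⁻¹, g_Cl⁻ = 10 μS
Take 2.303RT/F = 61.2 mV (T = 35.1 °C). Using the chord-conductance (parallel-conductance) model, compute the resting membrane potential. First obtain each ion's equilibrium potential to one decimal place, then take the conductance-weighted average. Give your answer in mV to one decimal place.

-38.4 mV

E_Na⁺ = (61.2/1)·log₁₀(155/11.9) = 68.2 mV
E_Cl⁻ = (61.2/-1)·log₁₀(96.3/16.2) = -47.4 mV
Vm = (Σ gᵢEᵢ)/(Σ gᵢ) = (0.84·68.2 + 10·-47.4) / (0.84 + 10)
= -416.71 / 10.84 = -38.44 mV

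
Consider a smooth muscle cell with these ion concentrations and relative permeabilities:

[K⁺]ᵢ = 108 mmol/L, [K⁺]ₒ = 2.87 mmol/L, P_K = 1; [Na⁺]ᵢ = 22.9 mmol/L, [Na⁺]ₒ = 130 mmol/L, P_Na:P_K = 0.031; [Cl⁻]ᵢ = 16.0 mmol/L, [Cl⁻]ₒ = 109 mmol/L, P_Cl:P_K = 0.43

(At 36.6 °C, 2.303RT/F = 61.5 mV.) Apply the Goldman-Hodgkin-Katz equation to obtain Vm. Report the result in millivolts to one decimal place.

Vm = 61.5 · log₁₀[(Σ P·[cation]ₒ + Σ P·[anion]ᵢ) / (Σ P·[cation]ᵢ + Σ P·[anion]ₒ)]
Numerator = 1×2.87 + 0.031×130 + 0.43×16.0 = 13.78
Denominator = 1×108 + 0.031×22.9 + 0.43×109 = 155.6
Vm = 61.5 · log₁₀(0.088572) = 61.5 × (-1.0527) = -64.74 mV

-64.7 mV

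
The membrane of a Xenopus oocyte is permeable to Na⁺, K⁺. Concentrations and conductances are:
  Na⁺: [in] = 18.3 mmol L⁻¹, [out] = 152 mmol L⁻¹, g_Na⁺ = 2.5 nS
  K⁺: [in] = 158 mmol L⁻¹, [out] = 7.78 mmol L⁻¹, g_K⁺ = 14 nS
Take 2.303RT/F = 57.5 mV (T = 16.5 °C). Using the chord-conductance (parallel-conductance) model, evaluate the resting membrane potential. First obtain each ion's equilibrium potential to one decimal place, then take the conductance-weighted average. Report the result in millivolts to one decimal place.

E_Na⁺ = (57.5/1)·log₁₀(152/18.3) = 52.9 mV
E_K⁺ = (57.5/1)·log₁₀(7.78/158) = -75.2 mV
Vm = (Σ gᵢEᵢ)/(Σ gᵢ) = (2.5·52.9 + 14·-75.2) / (2.5 + 14)
= -920.55 / 16.5 = -55.79 mV

-55.8 mV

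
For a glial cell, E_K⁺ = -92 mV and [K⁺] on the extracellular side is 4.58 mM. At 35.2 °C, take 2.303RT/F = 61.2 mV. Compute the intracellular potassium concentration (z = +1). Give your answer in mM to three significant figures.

Nernst: E = (61.2/1) · log₁₀([out]/[in]), so log₁₀([out]/[in]) = -92.0 × 1 / 61.2 = -1.5033.
[out]/[in] = 10^(-1.5033) = 0.03139.
[in] = 4.58 / 0.03139 = 145.9 mM.

146 mM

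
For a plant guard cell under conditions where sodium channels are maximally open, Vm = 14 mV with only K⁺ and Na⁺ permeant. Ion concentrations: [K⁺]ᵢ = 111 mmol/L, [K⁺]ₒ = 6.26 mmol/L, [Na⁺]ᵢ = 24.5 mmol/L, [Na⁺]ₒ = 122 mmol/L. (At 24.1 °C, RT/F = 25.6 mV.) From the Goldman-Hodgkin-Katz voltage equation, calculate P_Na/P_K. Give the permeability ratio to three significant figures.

Let α = P_Na/P_K. GHK: Vm = 25.6·ln[(Kₒ + α·Naₒ)/(Kᵢ + α·Naᵢ)].
e^(Vm/25.6) = e^(14.0/25.6) = 1.7278
So 1.7278·(Kᵢ + α·Naᵢ) = Kₒ + α·Naₒ → α = (1.7278·111.0 − 6.26) / (122.0 − 1.7278·24.5)
α = (191.8 − 6.26) / (122.0 − 42.33) = 185.5/79.67 = 2.329

2.33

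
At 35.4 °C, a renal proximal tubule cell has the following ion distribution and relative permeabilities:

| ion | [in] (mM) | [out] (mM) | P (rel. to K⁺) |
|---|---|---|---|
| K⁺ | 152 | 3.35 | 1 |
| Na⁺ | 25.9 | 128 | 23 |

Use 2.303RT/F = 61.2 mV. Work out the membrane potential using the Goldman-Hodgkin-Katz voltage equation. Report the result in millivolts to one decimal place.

Vm = 61.2 · log₁₀[(Σ P·[cation]ₒ + Σ P·[anion]ᵢ) / (Σ P·[cation]ᵢ + Σ P·[anion]ₒ)]
Numerator = 1×3.35 + 23×128 = 2947
Denominator = 1×152 + 23×25.9 = 747.7
Vm = 61.2 · log₁₀(3.9419) = 61.2 × (0.5957) = 36.46 mV

36.5 mV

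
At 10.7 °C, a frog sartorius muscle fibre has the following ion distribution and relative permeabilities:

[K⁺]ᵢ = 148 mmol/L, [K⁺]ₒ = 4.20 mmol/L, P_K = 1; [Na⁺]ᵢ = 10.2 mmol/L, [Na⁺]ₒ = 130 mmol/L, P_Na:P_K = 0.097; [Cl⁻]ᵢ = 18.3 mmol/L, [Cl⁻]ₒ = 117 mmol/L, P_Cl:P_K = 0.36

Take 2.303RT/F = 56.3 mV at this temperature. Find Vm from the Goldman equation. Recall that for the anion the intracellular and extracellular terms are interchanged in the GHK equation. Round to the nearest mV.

Vm = 56.3 · log₁₀[(Σ P·[cation]ₒ + Σ P·[anion]ᵢ) / (Σ P·[cation]ᵢ + Σ P·[anion]ₒ)]
Numerator = 1×4.20 + 0.097×130 + 0.36×18.3 = 23.4
Denominator = 1×148 + 0.097×10.2 + 0.36×117 = 191.1
Vm = 56.3 · log₁₀(0.12243) = 56.3 × (-0.9121) = -51.35 mV

-51 mV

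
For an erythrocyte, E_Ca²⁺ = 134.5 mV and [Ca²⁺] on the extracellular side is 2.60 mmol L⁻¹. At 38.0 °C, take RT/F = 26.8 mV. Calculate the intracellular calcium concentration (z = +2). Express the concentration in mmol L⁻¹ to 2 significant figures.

Nernst: E = (26.8/2) · ln([out]/[in]), so ln([out]/[in]) = 134.5 × 2 / 26.8 = 10.0373.
[out]/[in] = e^(10.0373) = 2.286e+04.
[in] = 2.60 / 2.286e+04 = 0.0001137 mmol L⁻¹.

0.00011 mmol L⁻¹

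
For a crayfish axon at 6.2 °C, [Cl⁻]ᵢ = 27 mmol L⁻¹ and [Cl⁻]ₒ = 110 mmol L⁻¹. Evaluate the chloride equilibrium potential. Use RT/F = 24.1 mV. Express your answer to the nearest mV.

E = (24.1/z) · ln([Cl⁻]_out/[Cl⁻]_in) with z = -1.
For an anion, dividing by z = -1 reverses the sign.
= (24.1/-1) · ln(110/27) = -24.10 · ln(4.074)
= -24.10 · (1.4046) = -33.85 mV

-34 mV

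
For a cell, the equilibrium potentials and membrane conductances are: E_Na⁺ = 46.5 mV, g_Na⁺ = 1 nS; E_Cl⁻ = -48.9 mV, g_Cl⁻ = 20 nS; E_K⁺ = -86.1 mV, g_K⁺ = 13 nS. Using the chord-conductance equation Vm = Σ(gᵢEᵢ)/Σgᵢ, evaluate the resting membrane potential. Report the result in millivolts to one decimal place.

-60.3 mV

Σ gᵢEᵢ = 1·(46.5) + 20·(-48.9) + 13·(-86.1) = -2050.80
Σ gᵢ = 1 + 20 + 13 = 34
Vm = -2050.80 / 34 = -60.32 mV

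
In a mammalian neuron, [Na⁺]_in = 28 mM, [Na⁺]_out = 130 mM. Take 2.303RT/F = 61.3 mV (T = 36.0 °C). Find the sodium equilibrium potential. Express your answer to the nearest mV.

41 mV

E = (61.3/z) · log₁₀([Na⁺]_out/[Na⁺]_in) with z = +1.
= (61.3/1) · log₁₀(130/28) = 61.30 · log₁₀(4.643)
= 61.30 · (0.6668) = 40.87 mV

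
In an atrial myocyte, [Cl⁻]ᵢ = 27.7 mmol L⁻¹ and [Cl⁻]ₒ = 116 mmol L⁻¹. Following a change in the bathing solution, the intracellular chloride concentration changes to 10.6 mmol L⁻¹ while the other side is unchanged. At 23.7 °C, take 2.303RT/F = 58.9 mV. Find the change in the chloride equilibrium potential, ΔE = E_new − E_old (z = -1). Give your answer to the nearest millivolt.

E_old = (58.9/-1)·log₁₀(116/27.7) = -36.63 mV
E_new = (58.9/-1)·log₁₀(116/10.6) = -61.21 mV
ΔE = -61.21 − (-36.63) = -24.57 mV

-25 mV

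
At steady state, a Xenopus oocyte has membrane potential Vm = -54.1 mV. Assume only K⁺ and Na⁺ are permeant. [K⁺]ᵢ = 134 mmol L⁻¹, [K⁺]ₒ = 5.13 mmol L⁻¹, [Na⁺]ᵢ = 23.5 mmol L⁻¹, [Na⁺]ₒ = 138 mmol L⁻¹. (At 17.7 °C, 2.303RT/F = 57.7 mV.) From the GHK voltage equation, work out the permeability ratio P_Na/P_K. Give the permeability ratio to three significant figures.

0.0764

Let α = P_Na/P_K. GHK: Vm = 57.7·log₁₀[(Kₒ + α·Naₒ)/(Kᵢ + α·Naᵢ)].
10^(Vm/57.7) = 10^(-54.1/57.7) = 0.11545
So 0.11545·(Kᵢ + α·Naᵢ) = Kₒ + α·Naₒ → α = (0.11545·134.0 − 5.13) / (138.0 − 0.11545·23.5)
α = (15.47 − 5.13) / (138.0 − 2.713) = 10.34/135.3 = 0.07643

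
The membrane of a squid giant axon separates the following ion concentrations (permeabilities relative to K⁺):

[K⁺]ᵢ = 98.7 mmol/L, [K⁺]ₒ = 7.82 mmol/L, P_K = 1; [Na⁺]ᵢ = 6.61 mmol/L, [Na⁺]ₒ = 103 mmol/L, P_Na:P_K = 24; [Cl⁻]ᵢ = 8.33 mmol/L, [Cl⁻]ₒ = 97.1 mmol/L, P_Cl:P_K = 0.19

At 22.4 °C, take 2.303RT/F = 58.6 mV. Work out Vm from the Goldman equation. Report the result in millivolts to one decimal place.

55.9 mV

Vm = 58.6 · log₁₀[(Σ P·[cation]ₒ + Σ P·[anion]ᵢ) / (Σ P·[cation]ᵢ + Σ P·[anion]ₒ)]
Numerator = 1×7.82 + 24×103 + 0.19×8.33 = 2481
Denominator = 1×98.7 + 24×6.61 + 0.19×97.1 = 275.8
Vm = 58.6 · log₁₀(8.9975) = 58.6 × (0.9541) = 55.91 mV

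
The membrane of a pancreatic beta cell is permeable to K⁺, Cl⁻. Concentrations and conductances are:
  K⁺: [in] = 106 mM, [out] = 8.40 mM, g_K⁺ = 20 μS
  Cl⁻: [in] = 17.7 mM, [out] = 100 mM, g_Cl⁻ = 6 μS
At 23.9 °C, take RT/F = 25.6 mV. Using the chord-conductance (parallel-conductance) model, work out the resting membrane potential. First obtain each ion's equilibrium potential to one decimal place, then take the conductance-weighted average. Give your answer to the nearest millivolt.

E_K⁺ = (25.6/1)·ln(8.40/106) = -64.9 mV
E_Cl⁻ = (25.6/-1)·ln(100/17.7) = -44.3 mV
Vm = (Σ gᵢEᵢ)/(Σ gᵢ) = (20·-64.9 + 6·-44.3) / (20 + 6)
= -1563.80 / 26 = -60.15 mV

-60 mV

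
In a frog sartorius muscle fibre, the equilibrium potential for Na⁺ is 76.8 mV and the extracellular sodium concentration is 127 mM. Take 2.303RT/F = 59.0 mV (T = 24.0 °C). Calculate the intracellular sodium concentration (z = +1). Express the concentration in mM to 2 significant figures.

6.3 mM

Nernst: E = (59.0/1) · log₁₀([out]/[in]), so log₁₀([out]/[in]) = 76.8 × 1 / 59.0 = 1.3017.
[out]/[in] = 10^(1.3017) = 20.03.
[in] = 127 / 20.03 = 6.34 mM.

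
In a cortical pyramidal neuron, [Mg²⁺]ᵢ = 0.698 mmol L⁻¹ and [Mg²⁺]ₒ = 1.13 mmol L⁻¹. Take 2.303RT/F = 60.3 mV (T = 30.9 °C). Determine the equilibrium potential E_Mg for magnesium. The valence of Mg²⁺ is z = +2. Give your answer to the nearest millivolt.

E = (60.3/z) · log₁₀([Mg²⁺]_out/[Mg²⁺]_in) with z = +2.
= (60.3/2) · log₁₀(1.13/0.698) = 30.15 · log₁₀(1.619)
= 30.15 · (0.2092) = 6.31 mV

6 mV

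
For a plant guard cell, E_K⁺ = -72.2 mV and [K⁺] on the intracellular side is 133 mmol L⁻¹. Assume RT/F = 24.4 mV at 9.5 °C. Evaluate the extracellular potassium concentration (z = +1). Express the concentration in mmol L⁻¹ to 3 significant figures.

Nernst: E = (24.4/1) · ln([out]/[in]), so ln([out]/[in]) = -72.2 × 1 / 24.4 = -2.9590.
[out]/[in] = e^(-2.9590) = 0.05187.
[out] = 0.05187 × 133 = 6.899 mmol L⁻¹.

6.90 mmol L⁻¹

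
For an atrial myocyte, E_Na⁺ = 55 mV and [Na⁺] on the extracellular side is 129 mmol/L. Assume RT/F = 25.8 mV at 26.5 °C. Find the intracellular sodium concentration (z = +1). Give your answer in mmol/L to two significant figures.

Nernst: E = (25.8/1) · ln([out]/[in]), so ln([out]/[in]) = 55.0 × 1 / 25.8 = 2.1318.
[out]/[in] = e^(2.1318) = 8.43.
[in] = 129 / 8.43 = 15.3 mmol/L.

15 mmol/L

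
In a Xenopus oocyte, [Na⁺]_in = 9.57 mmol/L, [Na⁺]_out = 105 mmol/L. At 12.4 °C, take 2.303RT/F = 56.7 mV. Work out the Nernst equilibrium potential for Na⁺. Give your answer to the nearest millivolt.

E = (56.7/z) · log₁₀([Na⁺]_out/[Na⁺]_in) with z = +1.
= (56.7/1) · log₁₀(105/9.57) = 56.70 · log₁₀(10.97)
= 56.70 · (1.0403) = 58.98 mV

59 mV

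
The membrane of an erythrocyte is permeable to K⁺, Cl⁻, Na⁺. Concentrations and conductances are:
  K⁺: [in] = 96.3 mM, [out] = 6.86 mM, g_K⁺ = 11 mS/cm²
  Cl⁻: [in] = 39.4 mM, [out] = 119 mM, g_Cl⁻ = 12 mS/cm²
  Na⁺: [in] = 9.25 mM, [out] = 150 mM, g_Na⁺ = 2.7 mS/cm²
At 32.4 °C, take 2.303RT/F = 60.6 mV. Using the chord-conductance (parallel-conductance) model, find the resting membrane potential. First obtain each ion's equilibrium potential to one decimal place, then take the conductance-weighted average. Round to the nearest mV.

-36 mV

E_K⁺ = (60.6/1)·log₁₀(6.86/96.3) = -69.5 mV
E_Cl⁻ = (60.6/-1)·log₁₀(119/39.4) = -29.1 mV
E_Na⁺ = (60.6/1)·log₁₀(150/9.25) = 73.3 mV
Vm = (Σ gᵢEᵢ)/(Σ gᵢ) = (11·-69.5 + 12·-29.1 + 2.7·73.3) / (11 + 12 + 2.7)
= -915.79 / 25.7 = -35.63 mV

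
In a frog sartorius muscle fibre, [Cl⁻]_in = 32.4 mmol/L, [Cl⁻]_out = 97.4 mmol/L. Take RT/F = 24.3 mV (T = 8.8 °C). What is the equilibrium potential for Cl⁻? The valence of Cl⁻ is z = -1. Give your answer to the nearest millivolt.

E = (24.3/z) · ln([Cl⁻]_out/[Cl⁻]_in) with z = -1.
For an anion, dividing by z = -1 reverses the sign.
= (24.3/-1) · ln(97.4/32.4) = -24.30 · ln(3.006)
= -24.30 · (1.1007) = -26.75 mV

-27 mV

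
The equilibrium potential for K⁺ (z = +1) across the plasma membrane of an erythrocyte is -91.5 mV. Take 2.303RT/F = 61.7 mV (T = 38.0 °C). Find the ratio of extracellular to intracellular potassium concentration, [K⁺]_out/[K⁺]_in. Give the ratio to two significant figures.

0.033

log₁₀([out]/[in]) = E·z/(61.7) = -91.5 × 1 / 61.7 = -1.4830
[out]/[in] = 10^(-1.4830) = 0.03289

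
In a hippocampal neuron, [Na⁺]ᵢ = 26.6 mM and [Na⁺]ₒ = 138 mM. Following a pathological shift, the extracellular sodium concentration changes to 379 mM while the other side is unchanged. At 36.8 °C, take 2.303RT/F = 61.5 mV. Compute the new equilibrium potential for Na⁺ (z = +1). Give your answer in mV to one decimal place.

71.0 mV

After the shift: [Na⁺]_out = 379, [Na⁺]_in = 26.6 mM.
E_new = (61.5/1)·log₁₀(379/26.6) = 61.50 · (1.1538) = 70.96 mV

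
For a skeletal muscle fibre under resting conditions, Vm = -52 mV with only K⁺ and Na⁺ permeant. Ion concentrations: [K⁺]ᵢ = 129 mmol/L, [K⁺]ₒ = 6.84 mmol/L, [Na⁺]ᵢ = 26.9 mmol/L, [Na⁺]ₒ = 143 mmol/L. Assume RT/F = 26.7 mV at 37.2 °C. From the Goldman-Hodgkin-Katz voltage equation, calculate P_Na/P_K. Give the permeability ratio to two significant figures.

0.083

Let α = P_Na/P_K. GHK: Vm = 26.7·ln[(Kₒ + α·Naₒ)/(Kᵢ + α·Naᵢ)].
e^(Vm/26.7) = e^(-52.0/26.7) = 0.14262
So 0.14262·(Kᵢ + α·Naᵢ) = Kₒ + α·Naₒ → α = (0.14262·129.0 − 6.84) / (143.0 − 0.14262·26.9)
α = (18.4 − 6.84) / (143.0 − 3.837) = 11.56/139.2 = 0.08305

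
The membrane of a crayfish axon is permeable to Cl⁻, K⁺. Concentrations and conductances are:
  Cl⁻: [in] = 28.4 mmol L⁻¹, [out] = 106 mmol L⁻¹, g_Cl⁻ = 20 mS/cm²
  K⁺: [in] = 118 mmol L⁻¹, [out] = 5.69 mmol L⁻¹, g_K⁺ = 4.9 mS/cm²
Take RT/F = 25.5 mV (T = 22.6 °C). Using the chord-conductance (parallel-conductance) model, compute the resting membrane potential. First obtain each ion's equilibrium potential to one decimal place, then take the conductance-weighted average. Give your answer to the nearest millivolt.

E_Cl⁻ = (25.5/-1)·ln(106/28.4) = -33.6 mV
E_K⁺ = (25.5/1)·ln(5.69/118) = -77.3 mV
Vm = (Σ gᵢEᵢ)/(Σ gᵢ) = (20·-33.6 + 4.9·-77.3) / (20 + 4.9)
= -1050.77 / 24.9 = -42.20 mV

-42 mV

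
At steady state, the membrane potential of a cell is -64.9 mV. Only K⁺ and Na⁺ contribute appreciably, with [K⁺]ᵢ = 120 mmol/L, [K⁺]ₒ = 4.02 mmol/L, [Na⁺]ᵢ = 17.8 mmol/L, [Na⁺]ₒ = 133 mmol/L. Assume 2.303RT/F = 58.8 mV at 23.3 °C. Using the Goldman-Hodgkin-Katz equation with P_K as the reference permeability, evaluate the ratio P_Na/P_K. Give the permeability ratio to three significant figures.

Let α = P_Na/P_K. GHK: Vm = 58.8·log₁₀[(Kₒ + α·Naₒ)/(Kᵢ + α·Naᵢ)].
10^(Vm/58.8) = 10^(-64.9/58.8) = 0.078751
So 0.078751·(Kᵢ + α·Naᵢ) = Kₒ + α·Naₒ → α = (0.078751·120.0 − 4.02) / (133.0 − 0.078751·17.8)
α = (9.45 − 4.02) / (133.0 − 1.402) = 5.43/131.6 = 0.04126

0.0413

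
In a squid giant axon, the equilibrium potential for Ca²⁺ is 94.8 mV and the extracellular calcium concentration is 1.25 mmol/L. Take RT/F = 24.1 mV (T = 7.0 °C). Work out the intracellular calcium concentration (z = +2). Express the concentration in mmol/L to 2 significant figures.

0.00048 mmol/L

Nernst: E = (24.1/2) · ln([out]/[in]), so ln([out]/[in]) = 94.8 × 2 / 24.1 = 7.8672.
[out]/[in] = e^(7.8672) = 2610.
[in] = 1.25 / 2610 = 0.0004789 mmol/L.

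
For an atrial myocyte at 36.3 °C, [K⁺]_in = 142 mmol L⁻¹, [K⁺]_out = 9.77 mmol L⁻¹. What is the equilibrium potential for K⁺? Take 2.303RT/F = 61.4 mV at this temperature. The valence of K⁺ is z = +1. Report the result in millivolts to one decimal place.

-71.4 mV

E = (61.4/z) · log₁₀([K⁺]_out/[K⁺]_in) with z = +1.
= (61.4/1) · log₁₀(9.77/142) = 61.40 · log₁₀(0.0688)
= 61.40 · (-1.1624) = -71.37 mV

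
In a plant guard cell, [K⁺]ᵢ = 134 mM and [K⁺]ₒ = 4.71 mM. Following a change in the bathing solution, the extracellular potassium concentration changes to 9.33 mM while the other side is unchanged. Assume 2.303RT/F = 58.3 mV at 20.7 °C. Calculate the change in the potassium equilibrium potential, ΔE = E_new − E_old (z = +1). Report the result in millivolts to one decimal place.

E_old = (58.3/1)·log₁₀(4.71/134) = -84.77 mV
E_new = (58.3/1)·log₁₀(9.33/134) = -67.47 mV
ΔE = -67.47 − (-84.77) = 17.31 mV

17.3 mV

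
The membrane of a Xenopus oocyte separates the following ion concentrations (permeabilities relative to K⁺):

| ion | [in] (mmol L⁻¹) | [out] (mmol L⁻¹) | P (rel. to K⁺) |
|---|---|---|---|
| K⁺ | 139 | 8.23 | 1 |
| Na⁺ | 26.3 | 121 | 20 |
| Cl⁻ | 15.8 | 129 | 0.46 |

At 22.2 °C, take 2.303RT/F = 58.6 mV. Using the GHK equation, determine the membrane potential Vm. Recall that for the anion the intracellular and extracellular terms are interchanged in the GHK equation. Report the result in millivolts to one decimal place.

Vm = 58.6 · log₁₀[(Σ P·[cation]ₒ + Σ P·[anion]ᵢ) / (Σ P·[cation]ᵢ + Σ P·[anion]ₒ)]
Numerator = 1×8.23 + 20×121 + 0.46×15.8 = 2435
Denominator = 1×139 + 20×26.3 + 0.46×129 = 724.3
Vm = 58.6 · log₁₀(3.3624) = 58.6 × (0.5266) = 30.86 mV

30.9 mV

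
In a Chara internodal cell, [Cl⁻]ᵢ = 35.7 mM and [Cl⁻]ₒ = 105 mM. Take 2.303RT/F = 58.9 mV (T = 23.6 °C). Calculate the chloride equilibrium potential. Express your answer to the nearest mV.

E = (58.9/z) · log₁₀([Cl⁻]_out/[Cl⁻]_in) with z = -1.
For an anion, dividing by z = -1 reverses the sign.
= (58.9/-1) · log₁₀(105/35.7) = -58.90 · log₁₀(2.941)
= -58.90 · (0.4685) = -27.60 mV

-28 mV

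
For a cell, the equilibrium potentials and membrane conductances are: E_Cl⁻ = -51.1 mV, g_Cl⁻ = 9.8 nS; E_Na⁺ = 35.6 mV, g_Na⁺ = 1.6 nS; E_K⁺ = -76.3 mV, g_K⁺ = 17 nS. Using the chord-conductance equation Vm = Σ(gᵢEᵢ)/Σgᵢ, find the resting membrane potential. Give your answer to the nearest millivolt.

-61 mV

Σ gᵢEᵢ = 9.8·(-51.1) + 1.6·(35.6) + 17·(-76.3) = -1740.92
Σ gᵢ = 9.8 + 1.6 + 17 = 28.4
Vm = -1740.92 / 28.4 = -61.30 mV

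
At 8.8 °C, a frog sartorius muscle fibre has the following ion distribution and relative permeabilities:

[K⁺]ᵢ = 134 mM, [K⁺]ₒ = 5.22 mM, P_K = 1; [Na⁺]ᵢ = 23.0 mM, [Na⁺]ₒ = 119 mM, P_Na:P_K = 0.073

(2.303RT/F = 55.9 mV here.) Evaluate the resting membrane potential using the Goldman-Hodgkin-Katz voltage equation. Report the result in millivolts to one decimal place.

Vm = 55.9 · log₁₀[(Σ P·[cation]ₒ + Σ P·[anion]ᵢ) / (Σ P·[cation]ᵢ + Σ P·[anion]ₒ)]
Numerator = 1×5.22 + 0.073×119 = 13.91
Denominator = 1×134 + 0.073×23.0 = 135.7
Vm = 55.9 · log₁₀(0.1025) = 55.9 × (-0.9893) = -55.30 mV

-55.3 mV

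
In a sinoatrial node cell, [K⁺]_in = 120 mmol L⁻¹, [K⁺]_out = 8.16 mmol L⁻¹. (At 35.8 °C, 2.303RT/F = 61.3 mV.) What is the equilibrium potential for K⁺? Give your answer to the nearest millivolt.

-72 mV

E = (61.3/z) · log₁₀([K⁺]_out/[K⁺]_in) with z = +1.
= (61.3/1) · log₁₀(8.16/120) = 61.30 · log₁₀(0.068)
= 61.30 · (-1.1675) = -71.57 mV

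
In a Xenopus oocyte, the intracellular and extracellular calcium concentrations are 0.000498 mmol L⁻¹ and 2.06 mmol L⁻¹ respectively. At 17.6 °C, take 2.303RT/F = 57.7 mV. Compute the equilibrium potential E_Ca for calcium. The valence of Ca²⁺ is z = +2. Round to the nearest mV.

E = (57.7/z) · log₁₀([Ca²⁺]_out/[Ca²⁺]_in) with z = +2.
= (57.7/2) · log₁₀(2.06/0.000498) = 28.85 · log₁₀(4137)
= 28.85 · (3.6166) = 104.34 mV

104 mV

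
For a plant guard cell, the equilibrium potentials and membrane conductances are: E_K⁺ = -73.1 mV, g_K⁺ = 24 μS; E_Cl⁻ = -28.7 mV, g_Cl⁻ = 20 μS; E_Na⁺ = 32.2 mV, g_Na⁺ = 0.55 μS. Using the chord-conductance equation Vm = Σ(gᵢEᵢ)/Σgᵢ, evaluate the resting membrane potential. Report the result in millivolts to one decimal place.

Σ gᵢEᵢ = 24·(-73.1) + 20·(-28.7) + 0.55·(32.2) = -2310.69
Σ gᵢ = 24 + 20 + 0.55 = 44.55
Vm = -2310.69 / 44.55 = -51.87 mV

-51.9 mV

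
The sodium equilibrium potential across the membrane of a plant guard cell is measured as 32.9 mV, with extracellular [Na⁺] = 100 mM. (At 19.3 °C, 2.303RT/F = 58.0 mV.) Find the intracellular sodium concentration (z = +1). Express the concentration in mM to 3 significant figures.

Nernst: E = (58.0/1) · log₁₀([out]/[in]), so log₁₀([out]/[in]) = 32.9 × 1 / 58.0 = 0.5672.
[out]/[in] = 10^(0.5672) = 3.692.
[in] = 100 / 3.692 = 27.09 mM.

27.1 mM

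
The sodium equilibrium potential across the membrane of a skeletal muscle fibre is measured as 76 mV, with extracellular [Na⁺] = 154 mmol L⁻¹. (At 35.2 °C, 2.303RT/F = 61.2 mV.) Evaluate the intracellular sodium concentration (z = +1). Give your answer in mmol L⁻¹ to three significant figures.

8.82 mmol L⁻¹

Nernst: E = (61.2/1) · log₁₀([out]/[in]), so log₁₀([out]/[in]) = 76.0 × 1 / 61.2 = 1.2418.
[out]/[in] = 10^(1.2418) = 17.45.
[in] = 154 / 17.45 = 8.825 mmol L⁻¹.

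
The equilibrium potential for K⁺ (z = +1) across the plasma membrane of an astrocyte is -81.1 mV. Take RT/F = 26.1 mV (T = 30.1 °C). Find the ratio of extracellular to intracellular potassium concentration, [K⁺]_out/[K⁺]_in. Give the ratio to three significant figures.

ln([out]/[in]) = E·z/(26.1) = -81.1 × 1 / 26.1 = -3.1073
[out]/[in] = e^(-3.1073) = 0.04472

0.0447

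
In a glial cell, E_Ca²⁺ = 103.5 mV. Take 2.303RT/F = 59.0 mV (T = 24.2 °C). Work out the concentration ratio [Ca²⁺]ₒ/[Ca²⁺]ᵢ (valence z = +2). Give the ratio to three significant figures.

3220

log₁₀([out]/[in]) = E·z/(59.0) = 103.5 × 2 / 59.0 = 3.5085
[out]/[in] = 10^(3.5085) = 3225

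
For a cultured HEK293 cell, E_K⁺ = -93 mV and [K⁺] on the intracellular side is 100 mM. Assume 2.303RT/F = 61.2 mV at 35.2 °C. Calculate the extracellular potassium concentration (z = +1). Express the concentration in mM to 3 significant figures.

3.02 mM

Nernst: E = (61.2/1) · log₁₀([out]/[in]), so log₁₀([out]/[in]) = -93.0 × 1 / 61.2 = -1.5196.
[out]/[in] = 10^(-1.5196) = 0.03023.
[out] = 0.03023 × 100 = 3.023 mM.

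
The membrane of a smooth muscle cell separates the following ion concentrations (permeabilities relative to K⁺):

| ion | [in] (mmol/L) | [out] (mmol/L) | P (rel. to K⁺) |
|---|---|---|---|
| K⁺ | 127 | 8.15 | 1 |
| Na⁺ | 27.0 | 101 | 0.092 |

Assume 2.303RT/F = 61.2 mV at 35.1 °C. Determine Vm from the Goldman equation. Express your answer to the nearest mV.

Vm = 61.2 · log₁₀[(Σ P·[cation]ₒ + Σ P·[anion]ᵢ) / (Σ P·[cation]ᵢ + Σ P·[anion]ₒ)]
Numerator = 1×8.15 + 0.092×101 = 17.44
Denominator = 1×127 + 0.092×27.0 = 129.5
Vm = 61.2 · log₁₀(0.1347) = 61.2 × (-0.8706) = -53.28 mV

-53 mV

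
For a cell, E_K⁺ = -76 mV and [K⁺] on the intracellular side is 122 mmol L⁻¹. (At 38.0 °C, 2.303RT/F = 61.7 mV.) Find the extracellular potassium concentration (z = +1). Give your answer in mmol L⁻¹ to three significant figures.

Nernst: E = (61.7/1) · log₁₀([out]/[in]), so log₁₀([out]/[in]) = -76.0 × 1 / 61.7 = -1.2318.
[out]/[in] = 10^(-1.2318) = 0.05865.
[out] = 0.05865 × 122 = 7.155 mmol L⁻¹.

7.15 mmol L⁻¹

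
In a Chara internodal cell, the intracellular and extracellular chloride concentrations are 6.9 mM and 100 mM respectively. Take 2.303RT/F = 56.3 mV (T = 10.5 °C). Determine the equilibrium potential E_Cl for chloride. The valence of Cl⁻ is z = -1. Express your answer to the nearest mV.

E = (56.3/z) · log₁₀([Cl⁻]_out/[Cl⁻]_in) with z = -1.
For an anion, dividing by z = -1 reverses the sign.
= (56.3/-1) · log₁₀(100/6.9) = -56.30 · log₁₀(14.49)
= -56.30 · (1.1612) = -65.37 mV

-65 mV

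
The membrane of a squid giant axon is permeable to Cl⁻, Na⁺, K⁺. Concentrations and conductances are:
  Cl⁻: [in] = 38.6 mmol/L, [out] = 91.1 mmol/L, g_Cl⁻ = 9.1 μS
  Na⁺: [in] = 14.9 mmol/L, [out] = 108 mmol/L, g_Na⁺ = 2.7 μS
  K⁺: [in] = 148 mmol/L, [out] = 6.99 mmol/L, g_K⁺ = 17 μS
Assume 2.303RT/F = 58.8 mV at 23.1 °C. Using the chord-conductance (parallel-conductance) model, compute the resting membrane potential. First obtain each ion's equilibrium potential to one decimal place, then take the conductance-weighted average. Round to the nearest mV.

-48 mV

E_Cl⁻ = (58.8/-1)·log₁₀(91.1/38.6) = -21.9 mV
E_Na⁺ = (58.8/1)·log₁₀(108/14.9) = 50.6 mV
E_K⁺ = (58.8/1)·log₁₀(6.99/148) = -78.0 mV
Vm = (Σ gᵢEᵢ)/(Σ gᵢ) = (9.1·-21.9 + 2.7·50.6 + 17·-78.0) / (9.1 + 2.7 + 17)
= -1388.67 / 28.8 = -48.22 mV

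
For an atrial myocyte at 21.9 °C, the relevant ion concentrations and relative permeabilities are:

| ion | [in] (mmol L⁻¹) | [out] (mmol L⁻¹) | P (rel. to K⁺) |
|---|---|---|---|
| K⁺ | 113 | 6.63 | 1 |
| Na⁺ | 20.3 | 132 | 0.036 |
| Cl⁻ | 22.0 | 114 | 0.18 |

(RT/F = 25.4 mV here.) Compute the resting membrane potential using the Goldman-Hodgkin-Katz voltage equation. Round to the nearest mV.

Vm = 25.4 · ln[(Σ P·[cation]ₒ + Σ P·[anion]ᵢ) / (Σ P·[cation]ᵢ + Σ P·[anion]ₒ)]
Numerator = 1×6.63 + 0.036×132 + 0.18×22.0 = 15.34
Denominator = 1×113 + 0.036×20.3 + 0.18×114 = 134.3
Vm = 25.4 · ln(0.11428) = 25.4 × (-2.1691) = -55.10 mV

-55 mV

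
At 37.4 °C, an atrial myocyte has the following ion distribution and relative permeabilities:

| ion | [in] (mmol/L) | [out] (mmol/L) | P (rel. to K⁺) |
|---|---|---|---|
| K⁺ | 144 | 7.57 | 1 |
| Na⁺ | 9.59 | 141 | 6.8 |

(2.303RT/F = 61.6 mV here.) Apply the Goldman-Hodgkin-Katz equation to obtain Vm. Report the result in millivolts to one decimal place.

Vm = 61.6 · log₁₀[(Σ P·[cation]ₒ + Σ P·[anion]ᵢ) / (Σ P·[cation]ᵢ + Σ P·[anion]ₒ)]
Numerator = 1×7.57 + 6.8×141 = 966.4
Denominator = 1×144 + 6.8×9.59 = 209.2
Vm = 61.6 · log₁₀(4.6191) = 61.6 × (0.6646) = 40.94 mV

40.9 mV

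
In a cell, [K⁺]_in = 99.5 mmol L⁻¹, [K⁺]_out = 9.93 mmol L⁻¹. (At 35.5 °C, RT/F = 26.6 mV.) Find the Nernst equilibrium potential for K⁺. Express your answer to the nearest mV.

-61 mV

E = (26.6/z) · ln([K⁺]_out/[K⁺]_in) with z = +1.
= (26.6/1) · ln(9.93/99.5) = 26.60 · ln(0.0998)
= 26.60 · (-2.3046) = -61.30 mV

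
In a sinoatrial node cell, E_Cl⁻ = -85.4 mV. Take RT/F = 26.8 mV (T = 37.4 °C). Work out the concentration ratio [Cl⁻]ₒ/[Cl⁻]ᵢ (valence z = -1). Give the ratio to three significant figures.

ln([out]/[in]) = E·z/(26.8) = -85.4 × -1 / 26.8 = 3.1866
[out]/[in] = e^(3.1866) = 24.21

24.2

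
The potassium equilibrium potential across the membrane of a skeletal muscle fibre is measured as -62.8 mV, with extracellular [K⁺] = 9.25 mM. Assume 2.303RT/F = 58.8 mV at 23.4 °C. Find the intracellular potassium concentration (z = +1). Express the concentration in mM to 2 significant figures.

Nernst: E = (58.8/1) · log₁₀([out]/[in]), so log₁₀([out]/[in]) = -62.8 × 1 / 58.8 = -1.0680.
[out]/[in] = 10^(-1.0680) = 0.0855.
[in] = 9.25 / 0.0855 = 108.2 mM.

110 mM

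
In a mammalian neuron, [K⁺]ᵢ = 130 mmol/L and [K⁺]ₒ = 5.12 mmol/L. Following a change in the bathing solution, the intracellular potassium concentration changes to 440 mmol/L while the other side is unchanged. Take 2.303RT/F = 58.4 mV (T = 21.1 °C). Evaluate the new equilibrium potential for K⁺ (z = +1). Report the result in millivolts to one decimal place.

After the shift: [K⁺]_out = 5.12, [K⁺]_in = 440 mmol/L.
E_new = (58.4/1)·log₁₀(5.12/440) = 58.40 · (-1.9342) = -112.96 mV

-113.0 mV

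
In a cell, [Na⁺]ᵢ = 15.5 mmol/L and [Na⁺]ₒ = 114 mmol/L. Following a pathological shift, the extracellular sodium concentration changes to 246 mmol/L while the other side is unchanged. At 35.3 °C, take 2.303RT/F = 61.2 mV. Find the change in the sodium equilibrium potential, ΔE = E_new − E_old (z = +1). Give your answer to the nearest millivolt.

20 mV

E_old = (61.2/1)·log₁₀(114/15.5) = 53.03 mV
E_new = (61.2/1)·log₁₀(246/15.5) = 73.48 mV
ΔE = 73.48 − (53.03) = 20.44 mV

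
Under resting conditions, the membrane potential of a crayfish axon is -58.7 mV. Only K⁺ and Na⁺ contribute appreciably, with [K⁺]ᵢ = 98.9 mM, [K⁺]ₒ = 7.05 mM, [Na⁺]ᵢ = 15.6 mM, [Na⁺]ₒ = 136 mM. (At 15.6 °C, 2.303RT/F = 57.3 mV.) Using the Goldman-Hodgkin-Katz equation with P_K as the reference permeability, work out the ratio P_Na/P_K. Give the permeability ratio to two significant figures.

Let α = P_Na/P_K. GHK: Vm = 57.3·log₁₀[(Kₒ + α·Naₒ)/(Kᵢ + α·Naᵢ)].
10^(Vm/57.3) = 10^(-58.7/57.3) = 0.094529
So 0.094529·(Kᵢ + α·Naᵢ) = Kₒ + α·Naₒ → α = (0.094529·98.9 − 7.05) / (136.0 − 0.094529·15.6)
α = (9.349 − 7.05) / (136.0 − 1.475) = 2.299/134.5 = 0.01709

0.017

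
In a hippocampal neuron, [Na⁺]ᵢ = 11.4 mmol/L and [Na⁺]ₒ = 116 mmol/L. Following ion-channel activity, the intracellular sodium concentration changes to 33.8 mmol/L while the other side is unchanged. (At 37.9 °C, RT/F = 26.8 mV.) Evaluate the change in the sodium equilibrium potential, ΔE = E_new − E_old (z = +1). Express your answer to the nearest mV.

E_old = (26.8/1)·ln(116/11.4) = 62.18 mV
E_new = (26.8/1)·ln(116/33.8) = 33.05 mV
ΔE = 33.05 − (62.18) = -29.13 mV

-29 mV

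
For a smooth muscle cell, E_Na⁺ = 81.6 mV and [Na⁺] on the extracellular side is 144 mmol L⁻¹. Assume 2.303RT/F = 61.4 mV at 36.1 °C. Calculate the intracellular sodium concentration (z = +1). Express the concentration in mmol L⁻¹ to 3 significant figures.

Nernst: E = (61.4/1) · log₁₀([out]/[in]), so log₁₀([out]/[in]) = 81.6 × 1 / 61.4 = 1.3290.
[out]/[in] = 10^(1.3290) = 21.33.
[in] = 144 / 21.33 = 6.751 mmol L⁻¹.

6.75 mmol L⁻¹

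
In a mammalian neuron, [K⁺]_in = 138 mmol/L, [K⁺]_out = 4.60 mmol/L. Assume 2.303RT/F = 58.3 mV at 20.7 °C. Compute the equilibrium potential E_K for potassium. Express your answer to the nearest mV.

-86 mV

E = (58.3/z) · log₁₀([K⁺]_out/[K⁺]_in) with z = +1.
= (58.3/1) · log₁₀(4.60/138) = 58.30 · log₁₀(0.03333)
= 58.30 · (-1.4771) = -86.12 mV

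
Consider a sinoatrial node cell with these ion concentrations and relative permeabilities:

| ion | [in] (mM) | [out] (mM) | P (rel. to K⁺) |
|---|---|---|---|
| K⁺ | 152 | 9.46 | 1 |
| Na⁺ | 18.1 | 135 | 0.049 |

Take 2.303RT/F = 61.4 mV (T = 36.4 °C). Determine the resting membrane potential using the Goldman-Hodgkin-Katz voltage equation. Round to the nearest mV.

Vm = 61.4 · log₁₀[(Σ P·[cation]ₒ + Σ P·[anion]ᵢ) / (Σ P·[cation]ᵢ + Σ P·[anion]ₒ)]
Numerator = 1×9.46 + 0.049×135 = 16.08
Denominator = 1×152 + 0.049×18.1 = 152.9
Vm = 61.4 · log₁₀(0.10514) = 61.4 × (-0.9782) = -60.06 mV

-60 mV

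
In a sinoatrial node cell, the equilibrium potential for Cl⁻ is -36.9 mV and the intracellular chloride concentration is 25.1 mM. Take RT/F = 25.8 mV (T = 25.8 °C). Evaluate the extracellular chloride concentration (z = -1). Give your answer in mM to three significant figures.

105 mM

Nernst: E = (25.8/-1) · ln([out]/[in]), so ln([out]/[in]) = -36.9 × -1 / 25.8 = 1.4302.
[out]/[in] = e^(1.4302) = 4.18.
[out] = 4.18 × 25.1 = 104.9 mM.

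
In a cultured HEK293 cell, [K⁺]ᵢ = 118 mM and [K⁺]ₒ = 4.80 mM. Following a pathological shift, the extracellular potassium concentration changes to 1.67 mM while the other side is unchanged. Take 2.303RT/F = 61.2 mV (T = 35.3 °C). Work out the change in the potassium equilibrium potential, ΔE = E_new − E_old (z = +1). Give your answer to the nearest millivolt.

-28 mV

E_old = (61.2/1)·log₁₀(4.80/118) = -85.11 mV
E_new = (61.2/1)·log₁₀(1.67/118) = -113.17 mV
ΔE = -113.17 − (-85.11) = -28.06 mV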